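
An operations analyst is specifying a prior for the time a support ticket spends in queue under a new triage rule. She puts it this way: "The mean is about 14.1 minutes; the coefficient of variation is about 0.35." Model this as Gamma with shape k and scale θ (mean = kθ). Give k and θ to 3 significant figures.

k ≈ 8.16, θ ≈ 1.73

For Gamma(k, scale θ): mean = kθ, variance = kθ², so CV = 1/√k.
CV = 0.35, hence k = 1/CV² = 8.16.
Then θ = mean/k = 14.1/8.16 = 1.73.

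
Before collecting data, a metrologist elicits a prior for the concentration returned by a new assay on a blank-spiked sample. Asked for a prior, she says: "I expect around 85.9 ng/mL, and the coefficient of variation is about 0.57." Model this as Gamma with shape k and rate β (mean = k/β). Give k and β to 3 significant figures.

k ≈ 3.08, β ≈ 0.0358

For Gamma(k, rate β): mean = k/β, variance = k/β², so CV = 1/√k.
CV = 0.57, hence k = 1/CV² = 3.08.
Then β = k/mean = 3.08/85.9 = 0.0358.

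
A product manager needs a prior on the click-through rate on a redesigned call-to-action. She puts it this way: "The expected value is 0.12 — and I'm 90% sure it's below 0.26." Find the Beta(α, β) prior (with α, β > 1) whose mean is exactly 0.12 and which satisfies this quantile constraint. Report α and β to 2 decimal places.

With mean 0.12 fixed, write α = 0.12s, β = 0.88s where s = α+β.
Need P(θ < 0.26) = 0.9 under Beta(0.12s, 0.88s). Normal approximation: (q−m)/√(m(1−m)/s) ≈ z_{0.9} = 1.28, so s ≈ 0.12·0.88·(1.28)²/(0.26−0.12)² = 8.8.
At s = 8.8: P(θ<0.26) ≈ 0.894. Adjusting to match 0.9 gives s ≈ 9.55.
So α = 0.12·9.55 ≈ 1.15, β = 0.88·9.55 ≈ 8.40.

α ≈ 1.15, β ≈ 8.40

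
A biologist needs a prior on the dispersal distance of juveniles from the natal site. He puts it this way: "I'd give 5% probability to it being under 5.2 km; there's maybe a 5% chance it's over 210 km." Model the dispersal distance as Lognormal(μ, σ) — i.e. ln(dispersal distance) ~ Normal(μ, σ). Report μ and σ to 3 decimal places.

If T ~ Lognormal(μ,σ) then ln T ~ Normal(μ,σ), so the p-quantile of ln T is μ + z_p·σ.
ln(5.2) = 1.649 and ln(210) = 5.347; z_{0.05} = -1.645, z_{0.95} = 1.645.
σ = (5.347 − 1.649)/(1.645 − (-1.645)) = 1.124.
μ = 1.649 − (-1.645)·1.124 = 3.498.

μ ≈ 3.498, σ ≈ 1.124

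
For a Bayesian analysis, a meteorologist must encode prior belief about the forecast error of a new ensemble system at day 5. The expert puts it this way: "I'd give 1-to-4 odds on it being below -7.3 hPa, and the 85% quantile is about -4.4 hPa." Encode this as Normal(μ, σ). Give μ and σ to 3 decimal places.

For Normal(μ,σ), the p-quantile is μ + z_p·σ. Here z_{0.2} = -0.8416, z_{0.85} = 1.036.
So -7.3 = μ − 0.8416σ and -4.4 = μ + 1.036σ.
Subtracting: σ = (-4.4 − -7.3)/(1.036 − (-0.8416)) = 1.544.
Then μ = -7.3 − (-0.8416)·1.544 = -6.000.

μ = -6.000, σ = 1.544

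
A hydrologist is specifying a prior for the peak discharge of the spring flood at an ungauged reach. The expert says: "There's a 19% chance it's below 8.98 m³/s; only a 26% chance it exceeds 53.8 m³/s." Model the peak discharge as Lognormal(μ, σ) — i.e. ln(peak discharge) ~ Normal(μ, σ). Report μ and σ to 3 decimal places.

μ ≈ 3.228, σ ≈ 1.177

If T ~ Lognormal(μ,σ) then ln T ~ Normal(μ,σ), so the p-quantile of ln T is μ + z_p·σ.
ln(8.98) = 2.195 and ln(53.8) = 3.985; z_{0.19} = -0.8779, z_{0.74} = 0.6433.
σ = (3.985 − 2.195)/(0.6433 − (-0.8779)) = 1.177.
μ = 2.195 − (-0.8779)·1.177 = 3.228.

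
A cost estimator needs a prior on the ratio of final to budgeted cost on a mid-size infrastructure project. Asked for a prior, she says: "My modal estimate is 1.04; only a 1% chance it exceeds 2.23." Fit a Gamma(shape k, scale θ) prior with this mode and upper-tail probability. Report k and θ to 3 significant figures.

k ≈ 9.33, θ ≈ 0.125

Gamma(k,θ) with k>1 has mode (k−1)θ, so θ = 1.04/(k−1).
Need P(X < 2.23) = 0.99 with θ tied to k this way. Start at k = 2, θ = 1.04: P(X<2.23) ≈ 0.632.
Too low — raise k to concentrate. Iterating converges to k ≈ 9.33.
Then θ = 1.04/(9.33−1) ≈ 0.125.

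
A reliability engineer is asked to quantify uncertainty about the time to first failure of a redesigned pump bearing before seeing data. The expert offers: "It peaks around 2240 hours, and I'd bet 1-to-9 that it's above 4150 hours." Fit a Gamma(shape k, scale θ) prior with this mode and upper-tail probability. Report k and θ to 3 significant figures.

Gamma(k,θ) with k>1 has mode (k−1)θ, so θ = 2240/(k−1).
Need P(X < 4150) = 0.9 with θ tied to k this way. Start at k = 2, θ = 2240: P(X<4150) ≈ 0.553.
Too low — raise k to concentrate. Iterating converges to k ≈ 6.02.
Then θ = 2240/(6.02−1) ≈ 446.

k ≈ 6.02, θ ≈ 446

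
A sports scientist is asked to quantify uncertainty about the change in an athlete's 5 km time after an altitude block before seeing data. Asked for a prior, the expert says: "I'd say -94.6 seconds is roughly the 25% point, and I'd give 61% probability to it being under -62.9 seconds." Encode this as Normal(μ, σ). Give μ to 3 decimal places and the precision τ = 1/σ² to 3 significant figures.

μ = -72.183, τ = 0.000905

For Normal(μ,σ), the p-quantile is μ + z_p·σ. Here z_{0.25} = -0.6745, z_{0.61} = 0.2793.
So -94.6 = μ − 0.6745σ and -62.9 = μ + 0.2793σ.
Subtracting: σ = (-62.9 − -94.6)/(0.2793 − (-0.6745)) = 33.235.
Then μ = -94.6 − (-0.6745)·33.235 = -72.183.
Precision τ = 1/σ² = 1/33.24² = 0.000905.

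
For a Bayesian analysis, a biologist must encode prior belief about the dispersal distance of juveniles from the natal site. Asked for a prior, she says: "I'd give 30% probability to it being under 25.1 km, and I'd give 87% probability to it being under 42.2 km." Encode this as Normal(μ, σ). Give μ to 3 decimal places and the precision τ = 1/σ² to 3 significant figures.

The p-quantile of Normal(μ,σ) is μ + z_p·σ, with z_{0.3} = -0.5244 and z_{0.87} = 1.126.
Eliminate σ: μ = (z₂·x₁ − z₁·x₂)/(z₂ − z₁) = (1.126·25.1 − (-0.5244)·42.2)/1.651 = 30.532.
Then σ = (x₂ − x₁)/(z₂ − z₁) = (42.2 − 25.1)/1.651 = 10.359.
Precision τ = 1/σ² = 1/10.36² = 0.00932.

μ = 30.532, τ = 0.00932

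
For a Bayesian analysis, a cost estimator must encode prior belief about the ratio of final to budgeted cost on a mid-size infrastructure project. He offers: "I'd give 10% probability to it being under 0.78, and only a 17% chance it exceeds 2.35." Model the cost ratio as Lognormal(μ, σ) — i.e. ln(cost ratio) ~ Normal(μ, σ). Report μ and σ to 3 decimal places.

If T ~ Lognormal(μ,σ) then ln T ~ Normal(μ,σ), so the p-quantile of ln T is μ + z_p·σ.
ln(0.78) = -0.2485 and ln(2.35) = 0.8544; z_{0.1} = -1.282, z_{0.83} = 0.9542.
σ = (0.8544 − -0.2485)/(0.9542 − (-1.282)) = 0.493.
μ = -0.2485 − (-1.282)·0.493 = 0.384.

μ ≈ 0.384, σ ≈ 0.493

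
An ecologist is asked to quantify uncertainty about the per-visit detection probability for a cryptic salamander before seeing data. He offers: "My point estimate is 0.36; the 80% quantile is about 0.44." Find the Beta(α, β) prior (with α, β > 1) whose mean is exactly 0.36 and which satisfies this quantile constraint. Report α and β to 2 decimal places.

α ≈ 8.95, β ≈ 15.92

With mean 0.36 fixed, write α = 0.36s, β = 0.64s where s = α+β.
Need P(θ < 0.44) = 0.8 under Beta(0.36s, 0.64s). Normal approximation: (q−m)/√(m(1−m)/s) ≈ z_{0.8} = 0.842, so s ≈ 0.36·0.64·(0.842)²/(0.44−0.36)² = 25.5.
At s = 25.5: P(θ<0.44) ≈ 0.803. Adjusting to match 0.8 gives s ≈ 24.87.
So α = 0.36·24.87 ≈ 8.95, β = 0.64·24.87 ≈ 15.92.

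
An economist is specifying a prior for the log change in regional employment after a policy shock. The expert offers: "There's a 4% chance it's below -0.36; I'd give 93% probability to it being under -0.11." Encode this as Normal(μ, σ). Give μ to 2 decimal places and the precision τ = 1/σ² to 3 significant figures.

For Normal(μ,σ), the p-quantile is μ + z_p·σ. Here z_{0.04} = -1.751, z_{0.93} = 1.476.
So -0.36 = μ − 1.751σ and -0.11 = μ + 1.476σ.
Subtracting: σ = (-0.11 − -0.36)/(1.476 − (-1.751)) = 0.08.
Then μ = -0.36 − (-1.751)·0.08 = -0.22.
Precision τ = 1/σ² = 1/0.07748² = 167.

μ = -0.22, τ = 167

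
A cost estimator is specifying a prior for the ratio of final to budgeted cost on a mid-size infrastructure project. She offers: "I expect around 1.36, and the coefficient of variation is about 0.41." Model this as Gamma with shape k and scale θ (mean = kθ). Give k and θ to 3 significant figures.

k ≈ 5.95, θ ≈ 0.229

For Gamma(k, scale θ): mean = kθ, variance = kθ², so CV = 1/√k.
CV = 0.41, hence k = 1/CV² = 5.95.
Then θ = mean/k = 1.36/5.95 = 0.229.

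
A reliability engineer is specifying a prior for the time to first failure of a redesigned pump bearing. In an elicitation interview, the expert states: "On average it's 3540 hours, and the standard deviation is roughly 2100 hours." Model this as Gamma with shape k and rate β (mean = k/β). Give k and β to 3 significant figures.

k ≈ 2.84, β ≈ 0.000803

For Gamma(k, rate β): mean = k/β, variance = k/β², so CV = 1/√k.
CV = SD/mean = 2100/3540 = 0.5932, hence k = 1/CV² = 2.84.
Then β = k/mean = 2.84/3540 = 0.000803.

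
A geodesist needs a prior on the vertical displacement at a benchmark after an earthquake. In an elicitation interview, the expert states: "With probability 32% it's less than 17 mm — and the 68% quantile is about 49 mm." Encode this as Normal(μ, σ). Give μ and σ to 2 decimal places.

μ = 33.00, σ = 34.21

The p-quantile of Normal(μ,σ) is μ + z_p·σ, with z_{0.32} = -0.4677 and z_{0.68} = 0.4677.
Eliminate σ: μ = (z₂·x₁ − z₁·x₂)/(z₂ − z₁) = (0.4677·17 − (-0.4677)·49)/0.9354 = 33.00.
Then σ = (x₂ − x₁)/(z₂ − z₁) = (49 − 17)/0.9354 = 34.21.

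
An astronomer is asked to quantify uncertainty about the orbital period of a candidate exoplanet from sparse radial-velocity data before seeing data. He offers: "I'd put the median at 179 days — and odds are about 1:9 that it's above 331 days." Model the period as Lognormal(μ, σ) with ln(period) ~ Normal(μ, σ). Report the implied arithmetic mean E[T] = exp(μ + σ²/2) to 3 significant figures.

E[T] ≈ 201 days

If T ~ Lognormal(μ,σ) then ln T ~ Normal(μ,σ), so the p-quantile of ln T is μ + z_p·σ.
ln(179) = 5.187 and ln(331) = 5.802; z_{0.5} = 0, z_{0.9} = 1.282.
σ = (5.802 − 5.187)/(1.282 − (0)) = 0.480.
μ = 5.187 − (0)·0.480 = 5.187.
E[T] = exp(μ + σ²/2) = exp(5.187 + 0.1150) = 201 days.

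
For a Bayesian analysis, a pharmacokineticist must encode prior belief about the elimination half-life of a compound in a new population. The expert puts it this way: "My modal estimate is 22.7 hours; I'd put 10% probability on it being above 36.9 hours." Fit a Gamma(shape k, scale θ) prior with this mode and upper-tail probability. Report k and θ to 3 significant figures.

Gamma(k,θ) with k>1 has mode (k−1)θ, so θ = 22.7/(k−1).
Need P(X < 36.9) = 0.9 with θ tied to k this way. Start at k = 2, θ = 22.7: P(X<36.9) ≈ 0.483.
Too low — raise k to concentrate. Iterating converges to k ≈ 8.98.
Then θ = 22.7/(8.98−1) ≈ 2.85.

k ≈ 8.98, θ ≈ 2.85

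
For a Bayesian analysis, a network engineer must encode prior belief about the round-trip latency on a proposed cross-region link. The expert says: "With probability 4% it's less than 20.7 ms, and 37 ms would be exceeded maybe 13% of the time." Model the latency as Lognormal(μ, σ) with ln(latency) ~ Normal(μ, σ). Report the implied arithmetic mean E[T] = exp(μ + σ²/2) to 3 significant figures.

If T ~ Lognormal(μ,σ) then ln T ~ Normal(μ,σ), so the p-quantile of ln T is μ + z_p·σ.
ln(20.7) = 3.03 and ln(37) = 3.611; z_{0.04} = -1.751, z_{0.87} = 1.126.
σ = (3.611 − 3.03)/(1.126 − (-1.751)) = 0.202.
μ = 3.03 − (-1.751)·0.202 = 3.384.
E[T] = exp(μ + σ²/2) = exp(3.384 + 0.0204) = 30.1 ms.

E[T] ≈ 30.1 ms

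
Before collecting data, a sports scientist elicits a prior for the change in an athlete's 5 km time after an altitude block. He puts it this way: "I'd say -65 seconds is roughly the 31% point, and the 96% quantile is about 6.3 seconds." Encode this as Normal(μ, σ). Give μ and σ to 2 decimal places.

For Normal(μ,σ), the p-quantile is μ + z_p·σ. Here z_{0.31} = -0.4959, z_{0.96} = 1.751.
So -65 = μ − 0.4959σ and 6.3 = μ + 1.751σ.
Subtracting: σ = (6.3 − -65)/(1.751 − (-0.4959)) = 31.74.
Then μ = -65 − (-0.4959)·31.74 = -49.26.

μ = -49.26, σ = 31.74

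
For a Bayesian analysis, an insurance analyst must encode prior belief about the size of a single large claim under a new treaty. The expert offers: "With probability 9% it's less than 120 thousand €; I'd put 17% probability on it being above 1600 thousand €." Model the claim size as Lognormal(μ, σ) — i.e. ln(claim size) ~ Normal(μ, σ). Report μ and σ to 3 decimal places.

μ ≈ 6.301, σ ≈ 1.129

If T ~ Lognormal(μ,σ) then ln T ~ Normal(μ,σ), so the p-quantile of ln T is μ + z_p·σ.
ln(120) = 4.787 and ln(1600) = 7.378; z_{0.09} = -1.341, z_{0.83} = 0.9542.
σ = (7.378 − 4.787)/(0.9542 − (-1.341)) = 1.129.
μ = 4.787 − (-1.341)·1.129 = 6.301.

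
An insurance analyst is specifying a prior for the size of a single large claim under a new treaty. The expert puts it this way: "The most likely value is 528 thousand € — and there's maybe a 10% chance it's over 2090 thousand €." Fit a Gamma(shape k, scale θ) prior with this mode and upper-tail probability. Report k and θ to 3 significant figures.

k ≈ 1.97, θ ≈ 543

Gamma(k,θ) with k>1 has mode (k−1)θ, so θ = 528/(k−1).
Need P(X < 2090) = 0.9 with θ tied to k this way. Start at k = 2, θ = 528: P(X<2090) ≈ 0.905.
Too high — lower k to spread out. Iterating converges to k ≈ 1.97.
Then θ = 528/(1.97−1) ≈ 543.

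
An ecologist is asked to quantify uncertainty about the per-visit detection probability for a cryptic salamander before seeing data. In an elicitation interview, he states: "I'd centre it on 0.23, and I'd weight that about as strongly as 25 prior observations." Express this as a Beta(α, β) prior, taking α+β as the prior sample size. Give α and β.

α = 5.75, β = 19.25

Under the effective-sample-size interpretation, Beta(α, β) has prior mean α/(α+β) and prior sample size α+β.
So α+β = 25 and α/(α+β) = 0.23, giving α = 0.23·25 = 5.75 and β = 25 − 5.75 = 19.25.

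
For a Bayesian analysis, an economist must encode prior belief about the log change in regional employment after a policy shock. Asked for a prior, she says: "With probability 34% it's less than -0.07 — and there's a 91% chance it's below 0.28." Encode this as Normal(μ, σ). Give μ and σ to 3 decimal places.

For Normal(μ,σ), the p-quantile is μ + z_p·σ. Here z_{0.34} = -0.4125, z_{0.91} = 1.341.
So -0.07 = μ − 0.4125σ and 0.28 = μ + 1.341σ.
Subtracting: σ = (0.28 − -0.07)/(1.341 − (-0.4125)) = 0.200.
Then μ = -0.07 − (-0.4125)·0.200 = 0.012.

μ = 0.012, σ = 0.200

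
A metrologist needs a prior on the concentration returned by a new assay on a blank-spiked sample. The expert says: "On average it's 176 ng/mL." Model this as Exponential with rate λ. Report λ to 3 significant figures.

λ ≈ 0.00568

Exponential mean = 1/λ, so λ = 1/176.0 = 0.00568.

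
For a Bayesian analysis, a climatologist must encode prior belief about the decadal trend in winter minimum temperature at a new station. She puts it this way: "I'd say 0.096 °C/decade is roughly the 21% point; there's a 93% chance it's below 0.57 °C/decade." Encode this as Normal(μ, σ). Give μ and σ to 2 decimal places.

For Normal(μ,σ), the p-quantile is μ + z_p·σ. Here z_{0.21} = -0.8064, z_{0.93} = 1.476.
So 0.096 = μ − 0.8064σ and 0.57 = μ + 1.476σ.
Subtracting: σ = (0.57 − 0.096)/(1.476 − (-0.8064)) = 0.21.
Then μ = 0.096 − (-0.8064)·0.21 = 0.26.

μ = 0.26, σ = 0.21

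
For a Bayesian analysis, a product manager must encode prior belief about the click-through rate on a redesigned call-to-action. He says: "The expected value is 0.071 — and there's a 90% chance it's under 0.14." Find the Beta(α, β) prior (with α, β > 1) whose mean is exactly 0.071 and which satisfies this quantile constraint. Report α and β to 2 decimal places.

With mean 0.071 fixed, write α = 0.071s, β = 0.929s where s = α+β.
Need P(θ < 0.14) = 0.9 under Beta(0.071s, 0.929s). Normal approximation: (q−m)/√(m(1−m)/s) ≈ z_{0.9} = 1.28, so s ≈ 0.071·0.929·(1.28)²/(0.14−0.071)² = 22.8.
At s = 22.8: P(θ<0.14) ≈ 0.894. Adjusting to match 0.9 gives s ≈ 24.77.
So α = 0.071·24.77 ≈ 1.76, β = 0.929·24.77 ≈ 23.01.

α ≈ 1.76, β ≈ 23.01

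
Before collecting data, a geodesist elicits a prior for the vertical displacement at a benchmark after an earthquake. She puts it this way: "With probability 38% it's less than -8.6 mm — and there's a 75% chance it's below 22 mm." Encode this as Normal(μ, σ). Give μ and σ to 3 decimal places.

μ = 0.939, σ = 31.225

For Normal(μ,σ), the p-quantile is μ + z_p·σ. Here z_{0.38} = -0.3055, z_{0.75} = 0.6745.
So -8.6 = μ − 0.3055σ and 22 = μ + 0.6745σ.
Subtracting: σ = (22 − -8.6)/(0.6745 − (-0.3055)) = 31.225.
Then μ = -8.6 − (-0.3055)·31.225 = 0.939.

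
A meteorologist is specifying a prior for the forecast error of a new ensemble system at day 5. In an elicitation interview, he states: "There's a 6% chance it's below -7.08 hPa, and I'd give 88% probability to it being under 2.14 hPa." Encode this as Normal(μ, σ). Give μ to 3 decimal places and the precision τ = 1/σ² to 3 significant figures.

For Normal(μ,σ), the p-quantile is μ + z_p·σ. Here z_{0.06} = -1.555, z_{0.88} = 1.175.
So -7.08 = μ − 1.555σ and 2.14 = μ + 1.175σ.
Subtracting: σ = (2.14 − -7.08)/(1.175 − (-1.555)) = 3.378.
Then μ = -7.08 − (-1.555)·3.378 = -1.829.
Precision τ = 1/σ² = 1/3.378² = 0.0877.

μ = -1.829, τ = 0.0877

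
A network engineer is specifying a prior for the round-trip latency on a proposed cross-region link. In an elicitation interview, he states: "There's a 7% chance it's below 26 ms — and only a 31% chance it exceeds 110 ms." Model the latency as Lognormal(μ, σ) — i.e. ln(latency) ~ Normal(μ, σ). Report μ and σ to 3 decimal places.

μ ≈ 4.338, σ ≈ 0.732

If T ~ Lognormal(μ,σ) then ln T ~ Normal(μ,σ), so the p-quantile of ln T is μ + z_p·σ.
ln(26) = 3.258 and ln(110) = 4.7; z_{0.07} = -1.476, z_{0.69} = 0.4959.
σ = (4.7 − 3.258)/(0.4959 − (-1.476)) = 0.732.
μ = 3.258 − (-1.476)·0.732 = 4.338.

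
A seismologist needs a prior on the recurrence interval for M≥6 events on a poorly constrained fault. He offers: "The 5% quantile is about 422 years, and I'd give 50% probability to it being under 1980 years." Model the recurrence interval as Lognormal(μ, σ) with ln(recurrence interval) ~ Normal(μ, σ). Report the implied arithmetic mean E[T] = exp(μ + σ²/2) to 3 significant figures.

E[T] ≈ 3080 years

If T ~ Lognormal(μ,σ) then ln T ~ Normal(μ,σ), so the p-quantile of ln T is μ + z_p·σ.
ln(422) = 6.045 and ln(1980) = 7.591; z_{0.05} = -1.645, z_{0.5} = 0.
σ = (7.591 − 6.045)/(0 − (-1.645)) = 0.940.
μ = 6.045 − (-1.645)·0.940 = 7.591.
E[T] = exp(μ + σ²/2) = exp(7.591 + 0.4416) = 3080 years.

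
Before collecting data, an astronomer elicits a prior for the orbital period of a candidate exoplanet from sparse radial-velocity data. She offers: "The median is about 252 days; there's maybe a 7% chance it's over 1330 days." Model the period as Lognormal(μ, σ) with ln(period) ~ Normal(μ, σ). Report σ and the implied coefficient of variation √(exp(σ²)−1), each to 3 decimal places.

σ ≈ 1.127, CV ≈ 1.601

If T ~ Lognormal(μ,σ) then ln T ~ Normal(μ,σ), so the p-quantile of ln T is μ + z_p·σ.
ln(252) = 5.529 and ln(1330) = 7.193; z_{0.5} = 0, z_{0.93} = 1.476.
σ = (7.193 − 5.529)/(1.476 − (0)) = 1.127.
μ = 5.529 − (0)·1.127 = 5.529.
CV = √(exp(σ²)−1) = √(exp(1.2706)−1) = 1.601.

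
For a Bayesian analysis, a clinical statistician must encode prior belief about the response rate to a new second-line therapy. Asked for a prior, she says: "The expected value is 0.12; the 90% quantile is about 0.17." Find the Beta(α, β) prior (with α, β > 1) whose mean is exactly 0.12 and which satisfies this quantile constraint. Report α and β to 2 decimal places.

α ≈ 8.88, β ≈ 65.14

With mean 0.12 fixed, write α = 0.12s, β = 0.88s where s = α+β.
Need P(θ < 0.17) = 0.9 under Beta(0.12s, 0.88s). Normal approximation: (q−m)/√(m(1−m)/s) ≈ z_{0.9} = 1.28, so s ≈ 0.12·0.88·(1.28)²/(0.17−0.12)² = 69.4.
At s = 69.4: P(θ<0.17) ≈ 0.894. Adjusting to match 0.9 gives s ≈ 74.03.
So α = 0.12·74.03 ≈ 8.88, β = 0.88·74.03 ≈ 65.14.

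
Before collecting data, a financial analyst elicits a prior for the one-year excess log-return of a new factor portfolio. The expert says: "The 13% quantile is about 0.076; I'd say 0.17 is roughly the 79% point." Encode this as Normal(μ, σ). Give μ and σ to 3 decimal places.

μ = 0.131, σ = 0.049

For Normal(μ,σ), the p-quantile is μ + z_p·σ. Here z_{0.13} = -1.126, z_{0.79} = 0.8064.
So 0.076 = μ − 1.126σ and 0.17 = μ + 0.8064σ.
Subtracting: σ = (0.17 − 0.076)/(0.8064 − (-1.126)) = 0.049.
Then μ = 0.076 − (-1.126)·0.049 = 0.131.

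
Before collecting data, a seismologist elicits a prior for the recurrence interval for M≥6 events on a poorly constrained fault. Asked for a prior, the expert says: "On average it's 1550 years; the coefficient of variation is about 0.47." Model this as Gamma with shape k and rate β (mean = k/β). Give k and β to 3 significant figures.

k ≈ 4.53, β ≈ 0.00292

For Gamma(k, rate β): mean = k/β, variance = k/β², so CV = 1/√k.
CV = 0.47, hence k = 1/CV² = 4.53.
Then β = k/mean = 4.53/1550 = 0.00292.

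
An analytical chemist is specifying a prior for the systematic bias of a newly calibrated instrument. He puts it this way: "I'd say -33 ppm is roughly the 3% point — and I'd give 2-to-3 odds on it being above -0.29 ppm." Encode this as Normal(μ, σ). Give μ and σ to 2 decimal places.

μ = -4.17, σ = 15.33

For Normal(μ,σ), the p-quantile is μ + z_p·σ. Here z_{0.03} = -1.881, z_{0.6} = 0.2533.
So -33 = μ − 1.881σ and -0.29 = μ + 0.2533σ.
Subtracting: σ = (-0.29 − -33)/(0.2533 − (-1.881)) = 15.33.
Then μ = -33 − (-1.881)·15.33 = -4.17.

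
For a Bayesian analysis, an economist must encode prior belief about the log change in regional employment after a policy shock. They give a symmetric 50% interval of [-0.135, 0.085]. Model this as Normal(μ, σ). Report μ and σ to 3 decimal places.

A symmetric 50% interval runs μ ± z·σ with z = 0.6745.
Half-width = 0.11, so σ = 0.11/0.6745 = 0.163.
μ is the interval midpoint, -0.025.

μ = -0.025, σ = 0.163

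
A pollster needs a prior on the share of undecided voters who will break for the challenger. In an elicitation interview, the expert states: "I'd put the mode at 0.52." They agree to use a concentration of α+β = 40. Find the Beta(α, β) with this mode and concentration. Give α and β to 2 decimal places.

α = 20.76, β = 19.24

For α,β > 1 the Beta mode is (α−1)/(α+β−2). With α+β = 40, the mode is (α−1)/38.
Set (α−1)/38 = 0.52 → α = 1 + 0.52·38 = 20.76.
β = 40 − α = 19.24.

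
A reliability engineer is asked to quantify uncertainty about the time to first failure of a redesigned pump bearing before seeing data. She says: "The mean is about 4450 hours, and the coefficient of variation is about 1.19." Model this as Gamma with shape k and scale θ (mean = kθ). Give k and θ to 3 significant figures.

k ≈ 0.706, θ ≈ 6300

For Gamma(k, scale θ): mean = kθ, variance = kθ², so CV = 1/√k.
CV = 1.19, hence k = 1/CV² = 0.706.
Then θ = mean/k = 4450/0.706 = 6300.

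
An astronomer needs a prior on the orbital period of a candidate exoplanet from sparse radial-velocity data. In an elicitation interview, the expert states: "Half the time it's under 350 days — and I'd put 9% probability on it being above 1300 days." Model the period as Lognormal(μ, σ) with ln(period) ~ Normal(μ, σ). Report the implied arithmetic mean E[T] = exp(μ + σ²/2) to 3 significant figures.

E[T] ≈ 565 days

If T ~ Lognormal(μ,σ) then ln T ~ Normal(μ,σ), so the p-quantile of ln T is μ + z_p·σ.
ln(350) = 5.858 and ln(1300) = 7.17; z_{0.5} = 0, z_{0.91} = 1.341.
σ = (7.17 − 5.858)/(1.341 − (0)) = 0.979.
μ = 5.858 − (0)·0.979 = 5.858.
E[T] = exp(μ + σ²/2) = exp(5.858 + 0.4789) = 565 days.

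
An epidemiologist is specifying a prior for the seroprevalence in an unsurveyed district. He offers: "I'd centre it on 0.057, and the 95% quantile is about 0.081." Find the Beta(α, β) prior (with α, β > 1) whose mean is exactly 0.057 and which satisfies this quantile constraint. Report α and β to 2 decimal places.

With mean 0.057 fixed, write α = 0.057s, β = 0.943s where s = α+β.
Need P(θ < 0.081) = 0.95 under Beta(0.057s, 0.943s). Normal approximation: (q−m)/√(m(1−m)/s) ≈ z_{0.95} = 1.64, so s ≈ 0.057·0.943·(1.64)²/(0.081−0.057)² = 252.5.
At s = 252.5: P(θ<0.081) ≈ 0.939. Adjusting to match 0.95 gives s ≈ 289.13.
So α = 0.057·289.13 ≈ 16.48, β = 0.943·289.13 ≈ 272.65.

α ≈ 16.48, β ≈ 272.65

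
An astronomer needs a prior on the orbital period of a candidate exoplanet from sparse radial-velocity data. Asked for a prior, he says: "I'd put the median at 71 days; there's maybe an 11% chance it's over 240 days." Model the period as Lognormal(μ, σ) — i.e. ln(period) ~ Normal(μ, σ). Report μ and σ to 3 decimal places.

μ ≈ 4.263, σ ≈ 0.993

If T ~ Lognormal(μ,σ) then ln T ~ Normal(μ,σ), so the p-quantile of ln T is μ + z_p·σ.
ln(71) = 4.263 and ln(240) = 5.481; z_{0.5} = 0, z_{0.89} = 1.227.
σ = (5.481 − 4.263)/(1.227 − (0)) = 0.993.
μ = 4.263 − (0)·0.993 = 4.263.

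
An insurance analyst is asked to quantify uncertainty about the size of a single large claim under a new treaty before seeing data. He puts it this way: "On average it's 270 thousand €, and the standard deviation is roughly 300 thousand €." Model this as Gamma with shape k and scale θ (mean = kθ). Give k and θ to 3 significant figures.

For Gamma(k, scale θ): mean = kθ, variance = kθ², so CV = 1/√k.
CV = SD/mean = 300/270 = 1.111, hence k = 1/CV² = 0.81.
Then θ = mean/k = 270/0.81 = 333.

k ≈ 0.81, θ ≈ 333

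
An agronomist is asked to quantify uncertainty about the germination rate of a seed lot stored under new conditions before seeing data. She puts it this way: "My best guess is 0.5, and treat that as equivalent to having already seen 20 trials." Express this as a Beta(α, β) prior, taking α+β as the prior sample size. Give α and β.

α = 10, β = 10

Under the effective-sample-size interpretation, Beta(α, β) has prior mean α/(α+β) and prior sample size α+β.
So α+β = 20 and α/(α+β) = 0.5, giving α = 0.5·20 = 10 and β = 20 − 10 = 10.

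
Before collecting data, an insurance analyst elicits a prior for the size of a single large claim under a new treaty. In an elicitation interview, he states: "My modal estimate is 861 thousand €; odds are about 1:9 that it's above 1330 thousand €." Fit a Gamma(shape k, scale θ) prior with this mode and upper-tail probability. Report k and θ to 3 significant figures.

Gamma(k,θ) with k>1 has mode (k−1)θ, so θ = 861/(k−1).
Need P(X < 1330) = 0.9 with θ tied to k this way. Start at k = 2, θ = 861: P(X<1330) ≈ 0.457.
Too low — raise k to concentrate. Iterating converges to k ≈ 10.9.
Then θ = 861/(10.9−1) ≈ 87.1.

k ≈ 10.9, θ ≈ 87.1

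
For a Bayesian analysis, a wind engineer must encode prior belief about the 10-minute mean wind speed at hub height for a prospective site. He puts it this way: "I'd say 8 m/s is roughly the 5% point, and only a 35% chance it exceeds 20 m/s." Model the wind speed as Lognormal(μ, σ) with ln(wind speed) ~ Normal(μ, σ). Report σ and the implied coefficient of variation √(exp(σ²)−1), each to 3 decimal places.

σ ≈ 0.451, CV ≈ 0.475

If T ~ Lognormal(μ,σ) then ln T ~ Normal(μ,σ), so the p-quantile of ln T is μ + z_p·σ.
ln(8) = 2.079 and ln(20) = 2.996; z_{0.05} = -1.645, z_{0.65} = 0.3853.
σ = (2.996 − 2.079)/(0.3853 − (-1.645)) = 0.451.
μ = 2.079 − (-1.645)·0.451 = 2.822.
CV = √(exp(σ²)−1) = √(exp(0.2037)−1) = 0.475.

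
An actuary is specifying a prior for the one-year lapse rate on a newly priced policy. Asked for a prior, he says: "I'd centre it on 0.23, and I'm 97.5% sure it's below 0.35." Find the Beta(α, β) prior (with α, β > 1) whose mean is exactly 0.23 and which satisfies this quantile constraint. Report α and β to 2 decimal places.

α ≈ 12.41, β ≈ 41.54

With mean 0.23 fixed, write α = 0.23s, β = 0.77s where s = α+β.
Need P(θ < 0.35) = 0.975 under Beta(0.23s, 0.77s). Normal approximation: (q−m)/√(m(1−m)/s) ≈ z_{0.975} = 1.96, so s ≈ 0.23·0.77·(1.96)²/(0.35−0.23)² = 47.2.
At s = 47.2: P(θ<0.35) ≈ 0.967. Adjusting to match 0.975 gives s ≈ 53.95.
So α = 0.23·53.95 ≈ 12.41, β = 0.77·53.95 ≈ 41.54.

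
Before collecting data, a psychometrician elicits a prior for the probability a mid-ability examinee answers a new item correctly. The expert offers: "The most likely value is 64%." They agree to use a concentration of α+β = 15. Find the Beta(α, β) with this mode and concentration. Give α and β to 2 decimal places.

For α,β > 1 the Beta mode is (α−1)/(α+β−2). With α+β = 15, the mode is (α−1)/13.
Set (α−1)/13 = 0.64 → α = 1 + 0.64·13 = 9.32.
β = 15 − α = 5.68.

α = 9.32, β = 5.68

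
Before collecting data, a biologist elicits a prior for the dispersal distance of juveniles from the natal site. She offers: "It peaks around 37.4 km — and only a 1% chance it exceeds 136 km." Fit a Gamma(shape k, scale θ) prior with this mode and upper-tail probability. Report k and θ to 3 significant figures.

Gamma(k,θ) with k>1 has mode (k−1)θ, so θ = 37.4/(k−1).
Need P(X < 136) = 0.99 with θ tied to k this way. Start at k = 2, θ = 37.4: P(X<136) ≈ 0.878.
Too low — raise k to concentrate. Iterating converges to k ≈ 3.57.
Then θ = 37.4/(3.57−1) ≈ 14.5.

k ≈ 3.57, θ ≈ 14.5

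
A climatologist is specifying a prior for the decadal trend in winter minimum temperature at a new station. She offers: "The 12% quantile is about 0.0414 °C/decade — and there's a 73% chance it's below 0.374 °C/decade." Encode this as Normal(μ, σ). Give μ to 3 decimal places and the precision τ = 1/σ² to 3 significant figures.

μ = 0.260, τ = 28.9

For Normal(μ,σ), the p-quantile is μ + z_p·σ. Here z_{0.12} = -1.175, z_{0.73} = 0.6128.
So 0.0414 = μ − 1.175σ and 0.374 = μ + 0.6128σ.
Subtracting: σ = (0.374 − 0.0414)/(0.6128 − (-1.175)) = 0.186.
Then μ = 0.0414 − (-1.175)·0.186 = 0.260.
Precision τ = 1/σ² = 1/0.186² = 28.9.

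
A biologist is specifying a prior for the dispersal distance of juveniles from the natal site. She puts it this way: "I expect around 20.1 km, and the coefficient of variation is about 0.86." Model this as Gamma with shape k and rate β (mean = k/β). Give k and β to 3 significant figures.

k ≈ 1.35, β ≈ 0.0673

For Gamma(k, rate β): mean = k/β, variance = k/β², so CV = 1/√k.
CV = 0.86, hence k = 1/CV² = 1.35.
Then β = k/mean = 1.35/20.1 = 0.0673.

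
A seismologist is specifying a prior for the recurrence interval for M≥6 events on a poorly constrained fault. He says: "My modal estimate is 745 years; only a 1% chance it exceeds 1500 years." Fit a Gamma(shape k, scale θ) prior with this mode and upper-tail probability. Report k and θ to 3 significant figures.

Gamma(k,θ) with k>1 has mode (k−1)θ, so θ = 745/(k−1).
Need P(X < 1500) = 0.99 with θ tied to k this way. Start at k = 2, θ = 745: P(X<1500) ≈ 0.598.
Too low — raise k to concentrate. Iterating converges to k ≈ 11.
Then θ = 745/(11−1) ≈ 74.4.

k ≈ 11, θ ≈ 74.4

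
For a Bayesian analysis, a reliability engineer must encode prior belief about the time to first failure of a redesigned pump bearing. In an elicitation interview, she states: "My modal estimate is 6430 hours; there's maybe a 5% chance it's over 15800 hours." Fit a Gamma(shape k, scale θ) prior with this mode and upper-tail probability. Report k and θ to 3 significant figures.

k ≈ 4.37, θ ≈ 1910

Gamma(k,θ) with k>1 has mode (k−1)θ, so θ = 6430/(k−1).
Need P(X < 15800) = 0.95 with θ tied to k this way. Start at k = 2, θ = 6430: P(X<15800) ≈ 0.704.
Too low — raise k to concentrate. Iterating converges to k ≈ 4.37.
Then θ = 6430/(4.37−1) ≈ 1910.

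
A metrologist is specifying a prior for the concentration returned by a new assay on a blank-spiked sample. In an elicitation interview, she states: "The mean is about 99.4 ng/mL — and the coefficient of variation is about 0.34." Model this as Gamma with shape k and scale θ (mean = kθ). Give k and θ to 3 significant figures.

k ≈ 8.65, θ ≈ 11.5

For Gamma(k, scale θ): mean = kθ, variance = kθ², so CV = 1/√k.
CV = 0.34, hence k = 1/CV² = 8.65.
Then θ = mean/k = 99.4/8.65 = 11.5.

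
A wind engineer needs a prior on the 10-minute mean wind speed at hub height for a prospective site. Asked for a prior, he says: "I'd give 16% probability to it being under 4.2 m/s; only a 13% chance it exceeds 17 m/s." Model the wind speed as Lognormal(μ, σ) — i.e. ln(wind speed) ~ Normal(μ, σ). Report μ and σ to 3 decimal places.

If T ~ Lognormal(μ,σ) then ln T ~ Normal(μ,σ), so the p-quantile of ln T is μ + z_p·σ.
ln(4.2) = 1.435 and ln(17) = 2.833; z_{0.16} = -0.9945, z_{0.87} = 1.126.
σ = (2.833 − 1.435)/(1.126 − (-0.9945)) = 0.659.
μ = 1.435 − (-0.9945)·0.659 = 2.091.

μ ≈ 2.091, σ ≈ 0.659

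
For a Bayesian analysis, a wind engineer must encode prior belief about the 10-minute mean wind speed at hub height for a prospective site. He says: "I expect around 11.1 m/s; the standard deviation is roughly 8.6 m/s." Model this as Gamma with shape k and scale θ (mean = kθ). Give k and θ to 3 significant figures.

k ≈ 1.67, θ ≈ 6.66

For Gamma(k, scale θ): mean = kθ, variance = kθ², so CV = 1/√k.
CV = SD/mean = 8.6/11.1 = 0.7748, hence k = 1/CV² = 1.67.
Then θ = mean/k = 11.1/1.67 = 6.66.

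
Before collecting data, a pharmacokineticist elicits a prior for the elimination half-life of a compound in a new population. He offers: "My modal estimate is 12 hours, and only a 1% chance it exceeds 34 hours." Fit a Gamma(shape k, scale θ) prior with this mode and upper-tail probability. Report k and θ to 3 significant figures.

Gamma(k,θ) with k>1 has mode (k−1)θ, so θ = 12/(k−1).
Need P(X < 34) = 0.99 with θ tied to k this way. Start at k = 2, θ = 12: P(X<34) ≈ 0.775.
Too low — raise k to concentrate. Iterating converges to k ≈ 5.21.
Then θ = 12/(5.21−1) ≈ 2.85.

k ≈ 5.21, θ ≈ 2.85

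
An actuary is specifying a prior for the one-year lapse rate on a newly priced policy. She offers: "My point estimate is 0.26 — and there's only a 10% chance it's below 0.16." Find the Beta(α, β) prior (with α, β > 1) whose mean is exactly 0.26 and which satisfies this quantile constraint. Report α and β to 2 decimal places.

With mean 0.26 fixed, write α = 0.26s, β = 0.74s where s = α+β.
Need P(θ < 0.16) = 0.1 under Beta(0.26s, 0.74s). Normal approximation: (q−m)/√(m(1−m)/s) ≈ z_{0.1} = -1.28, so s ≈ 0.26·0.74·(-1.28)²/(0.16−0.26)² = 31.6.
At s = 31.6: P(θ<0.16) ≈ 0.088. Adjusting to match 0.1 gives s ≈ 28.64.
So α = 0.26·28.64 ≈ 7.45, β = 0.74·28.64 ≈ 21.20.

α ≈ 7.45, β ≈ 21.20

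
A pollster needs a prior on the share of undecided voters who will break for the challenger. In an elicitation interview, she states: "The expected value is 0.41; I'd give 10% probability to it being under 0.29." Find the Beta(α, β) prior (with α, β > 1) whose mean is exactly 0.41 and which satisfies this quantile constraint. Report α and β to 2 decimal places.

With mean 0.41 fixed, write α = 0.41s, β = 0.59s where s = α+β.
Need P(θ < 0.29) = 0.1 under Beta(0.41s, 0.59s). Normal approximation: (q−m)/√(m(1−m)/s) ≈ z_{0.1} = -1.28, so s ≈ 0.41·0.59·(-1.28)²/(0.29−0.41)² = 27.6.
At s = 27.6: P(θ<0.29) ≈ 0.095. Adjusting to match 0.1 gives s ≈ 26.52.
So α = 0.41·26.52 ≈ 10.87, β = 0.59·26.52 ≈ 15.65.

α ≈ 10.87, β ≈ 15.65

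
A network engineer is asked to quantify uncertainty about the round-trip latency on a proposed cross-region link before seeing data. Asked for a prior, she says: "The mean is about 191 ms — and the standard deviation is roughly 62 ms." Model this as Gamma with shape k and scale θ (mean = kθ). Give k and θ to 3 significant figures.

For Gamma(k, scale θ): mean = kθ, variance = kθ², so CV = 1/√k.
CV = SD/mean = 62/191 = 0.3246, hence k = 1/CV² = 9.49.
Then θ = mean/k = 191/9.49 = 20.1.

k ≈ 9.49, θ ≈ 20.1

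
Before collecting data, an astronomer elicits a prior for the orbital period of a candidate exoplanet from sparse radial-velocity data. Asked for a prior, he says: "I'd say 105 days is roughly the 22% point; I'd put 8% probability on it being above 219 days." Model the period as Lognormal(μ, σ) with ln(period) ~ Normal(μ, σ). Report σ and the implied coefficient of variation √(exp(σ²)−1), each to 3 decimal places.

If T ~ Lognormal(μ,σ) then ln T ~ Normal(μ,σ), so the p-quantile of ln T is μ + z_p·σ.
ln(105) = 4.654 and ln(219) = 5.389; z_{0.22} = -0.7722, z_{0.92} = 1.405.
σ = (5.389 − 4.654)/(1.405 − (-0.7722)) = 0.338.
μ = 4.654 − (-0.7722)·0.338 = 4.915.
CV = √(exp(σ²)−1) = √(exp(0.1140)−1) = 0.347.

σ ≈ 0.338, CV ≈ 0.347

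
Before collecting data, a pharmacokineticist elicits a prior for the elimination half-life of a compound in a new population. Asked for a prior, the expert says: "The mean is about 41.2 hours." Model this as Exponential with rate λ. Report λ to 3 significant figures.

Exponential mean = 1/λ, so λ = 1/41.2 = 0.0243.

λ ≈ 0.0243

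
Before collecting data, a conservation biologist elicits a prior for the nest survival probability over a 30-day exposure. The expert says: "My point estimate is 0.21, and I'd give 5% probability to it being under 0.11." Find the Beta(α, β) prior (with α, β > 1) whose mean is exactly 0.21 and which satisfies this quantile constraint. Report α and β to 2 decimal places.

With mean 0.21 fixed, write α = 0.21s, β = 0.79s where s = α+β.
Need P(θ < 0.11) = 0.05 under Beta(0.21s, 0.79s). Normal approximation: (q−m)/√(m(1−m)/s) ≈ z_{0.05} = -1.64, so s ≈ 0.21·0.79·(-1.64)²/(0.11−0.21)² = 44.9.
At s = 44.9: P(θ<0.11) ≈ 0.032. Adjusting to match 0.05 gives s ≈ 36.28.
So α = 0.21·36.28 ≈ 7.62, β = 0.79·36.28 ≈ 28.66.

α ≈ 7.62, β ≈ 28.66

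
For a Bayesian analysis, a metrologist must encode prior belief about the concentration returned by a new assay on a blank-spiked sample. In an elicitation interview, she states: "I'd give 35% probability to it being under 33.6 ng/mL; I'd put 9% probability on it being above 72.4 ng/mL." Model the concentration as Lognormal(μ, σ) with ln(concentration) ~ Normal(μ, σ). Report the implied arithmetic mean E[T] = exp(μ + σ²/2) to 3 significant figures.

E[T] ≈ 44 ng/mL

If T ~ Lognormal(μ,σ) then ln T ~ Normal(μ,σ), so the p-quantile of ln T is μ + z_p·σ.
ln(33.6) = 3.515 and ln(72.4) = 4.282; z_{0.35} = -0.3853, z_{0.91} = 1.341.
σ = (4.282 − 3.515)/(1.341 − (-0.3853)) = 0.445.
μ = 3.515 − (-0.3853)·0.445 = 3.686.
E[T] = exp(μ + σ²/2) = exp(3.686 + 0.0989) = 44 ng/mL.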